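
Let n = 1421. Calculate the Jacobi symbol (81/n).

Reciprocity: 81 ≡ 1 and 1421 ≡ 1 (mod 4), so (81/1421) = +(1421/81).
Reduce top mod 81: now compute (44/81).
Pull out 2^2: since 81 ≡ 1 (mod 8), (2/81) = +1, so (2/81)^2 = +1.
Reciprocity: 11 ≡ 3 and 81 ≡ 1 (mod 4), so (11/81) = +(81/11).
Reduce top mod 11: now compute (4/11).
Pull out 2^2: since 11 ≡ 3 (mod 8), (2/11) = -1, so (2/11)^2 = +1.
Reached (1/11) = 1. Collecting the sign flips along the way, the symbol is +1.

1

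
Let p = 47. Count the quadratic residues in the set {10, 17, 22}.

(10/47) = -1 → non-residue.
(17/47) = +1 → QR.
(22/47) = -1 → non-residue.
Total quadratic residues among the 3: 1.

1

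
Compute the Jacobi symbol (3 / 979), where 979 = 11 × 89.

-1

Reciprocity: 3 ≡ 3 and 979 ≡ 3 (mod 4), so (3/979) = −(979/3).
Reduce top mod 3: now compute (1/3).
Reached (1/3) = 1. Collecting the sign flips along the way, the symbol is -1.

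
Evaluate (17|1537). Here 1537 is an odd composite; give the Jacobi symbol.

Reciprocity: 17 ≡ 1 and 1537 ≡ 1 (mod 4), so (17/1537) = +(1537/17).
Reduce top mod 17: now compute (7/17).
Reciprocity: 7 ≡ 3 and 17 ≡ 1 (mod 4), so (7/17) = +(17/7).
Reduce top mod 7: now compute (3/7).
Reciprocity: 3 ≡ 3 and 7 ≡ 3 (mod 4), so (3/7) = −(7/3).
Reduce top mod 3: now compute (1/3).
Reached (1/3) = 1. Collecting the sign flips along the way, the symbol is -1.

-1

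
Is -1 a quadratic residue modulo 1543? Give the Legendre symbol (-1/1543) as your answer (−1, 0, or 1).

-1

First reduce: -1 ≡ 1542 (mod 1543).
Pull out 2: since 1543 ≡ 7 (mod 8), (2/1543) = +1.
Reciprocity: 771 ≡ 3 and 1543 ≡ 3 (mod 4), so (771/1543) = −(1543/771).
Reduce top mod 771: now compute (1/771).
Reached (1/771) = 1. Collecting the sign flips along the way, the symbol is -1.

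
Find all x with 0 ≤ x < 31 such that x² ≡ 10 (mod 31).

Since 31 ≡ 3 (mod 4), a square root of 10 is 10^((31+1)/4) = 10^8 mod 31.
Repeated squaring: 10^2≡7, 10^4≡18, 10^8≡14 (mod 31).
10^8 = 10^(8) ≡ 14 (mod 31).
Check: 14² = 196 ≡ 10 (mod 31). The two roots are 14 and 17.

14, 17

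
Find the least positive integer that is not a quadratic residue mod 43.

(2/43) = −1, so 2 is the smallest positive non-residue mod 43.

2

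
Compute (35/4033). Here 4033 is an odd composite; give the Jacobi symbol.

Reciprocity: 35 ≡ 3 and 4033 ≡ 1 (mod 4), so (35/4033) = +(4033/35).
Reduce top mod 35: now compute (8/35).
Pull out 2^3: since 35 ≡ 3 (mod 8), (2/35) = -1, so (2/35)^3 = -1.
Reached (1/35) = 1. Collecting the sign flips along the way, the symbol is -1.

-1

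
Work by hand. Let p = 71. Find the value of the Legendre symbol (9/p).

Reciprocity: 9 ≡ 1 and 71 ≡ 3 (mod 4), so (9/71) = +(71/9).
Reduce top mod 9: now compute (8/9).
Pull out 2^3: since 9 ≡ 1 (mod 8), (2/9) = +1, so (2/9)^3 = +1.
Reached (1/9) = 1. Collecting the sign flips along the way, the symbol is +1.

1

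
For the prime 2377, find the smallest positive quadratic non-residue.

(2/2377) = +1, so 2 is a residue.
(3/2377) = +1, so 3 is a residue.
(4/2377) = +1, so 4 is a residue.
(5/2377) = −1, so 5 is the smallest positive non-residue mod 2377.

5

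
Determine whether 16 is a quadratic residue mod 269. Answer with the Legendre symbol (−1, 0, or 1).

Pull out 2^4: since 269 ≡ 5 (mod 8), (2/269) = -1, so (2/269)^4 = +1.
Reached (1/269) = 1. Collecting the sign flips along the way, the symbol is +1.

1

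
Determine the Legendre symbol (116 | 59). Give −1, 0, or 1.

First reduce: 116 ≡ 57 (mod 59).
Reciprocity: 57 ≡ 1 and 59 ≡ 3 (mod 4), so (57/59) = +(59/57).
Reduce top mod 57: now compute (2/57).
Pull out 2: since 57 ≡ 1 (mod 8), (2/57) = +1.
Reached (1/57) = 1. Collecting the sign flips along the way, the symbol is +1.

1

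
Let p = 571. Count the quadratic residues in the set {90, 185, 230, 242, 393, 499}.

2

(90/571) = -1 → non-residue.
(185/571) = +1 → QR.
(230/571) = -1 → non-residue.
(242/571) = -1 → non-residue.
(393/571) = -1 → non-residue.
(499/571) = +1 → QR.
Total quadratic residues among the 6: 2.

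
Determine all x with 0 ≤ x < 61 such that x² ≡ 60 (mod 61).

61 ≡ 1 (mod 4), so we find a root by search.
Trying successive values, 11² = 121 ≡ 60 (mod 61). The other root is 61 − 11 = 50.

11, 50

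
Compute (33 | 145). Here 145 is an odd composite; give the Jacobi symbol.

-1

Reciprocity: 33 ≡ 1 and 145 ≡ 1 (mod 4), so (33/145) = +(145/33).
Reduce top mod 33: now compute (13/33).
Reciprocity: 13 ≡ 1 and 33 ≡ 1 (mod 4), so (13/33) = +(33/13).
Reduce top mod 13: now compute (7/13).
Reciprocity: 7 ≡ 3 and 13 ≡ 1 (mod 4), so (7/13) = +(13/7).
Reduce top mod 7: now compute (6/7).
Pull out 2: since 7 ≡ 7 (mod 8), (2/7) = +1.
Reciprocity: 3 ≡ 3 and 7 ≡ 3 (mod 4), so (3/7) = −(7/3).
Reduce top mod 3: now compute (1/3).
Reached (1/3) = 1. Collecting the sign flips along the way, the symbol is -1.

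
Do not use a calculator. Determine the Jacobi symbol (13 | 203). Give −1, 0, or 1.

Reciprocity: 13 ≡ 1 and 203 ≡ 3 (mod 4), so (13/203) = +(203/13).
Reduce top mod 13: now compute (8/13).
Pull out 2^3: since 13 ≡ 5 (mod 8), (2/13) = -1, so (2/13)^3 = -1.
Reached (1/13) = 1. Collecting the sign flips along the way, the symbol is -1.

-1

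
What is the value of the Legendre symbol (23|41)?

1

Euler's criterion: (23/41) ≡ 23^20 (mod 41).
23^2 ≡ 37 (mod 41)
23^4 ≡ 16 (mod 41)
23^8 ≡ 10 (mod 41)
23^16 ≡ 18 (mod 41)
23^20 = 23^(16+4) ≡ 1 (mod 41).
Result is 1, so (23/41) = 1.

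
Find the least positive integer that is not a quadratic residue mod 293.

(2/293) = −1, so 2 is the smallest positive non-residue mod 293.

2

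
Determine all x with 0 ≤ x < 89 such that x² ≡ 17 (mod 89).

89 ≡ 1 (mod 4), so we find a root by search.
Trying successive values, 27² = 729 ≡ 17 (mod 89). The other root is 89 − 27 = 62.

27, 62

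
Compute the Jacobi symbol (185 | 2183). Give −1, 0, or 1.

0

Reciprocity: 185 ≡ 1 and 2183 ≡ 3 (mod 4), so (185/2183) = +(2183/185).
Reduce top mod 185: now compute (148/185).
Pull out 2^2: since 185 ≡ 1 (mod 8), (2/185) = +1, so (2/185)^2 = +1.
Reciprocity: 37 ≡ 1 and 185 ≡ 1 (mod 4), so (37/185) = +(185/37).
Reduce top mod 37: now compute (0/37).
Top reduces to 0: gcd > 1, so the symbol is 0.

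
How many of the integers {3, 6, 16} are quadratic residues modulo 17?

1

(3/17) = -1 → non-residue.
(6/17) = -1 → non-residue.
(16/17) = +1 → QR.
Total quadratic residues among the 3: 1.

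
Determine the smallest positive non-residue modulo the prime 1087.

(2/1087) = +1, so 2 is a residue.
(3/1087) = −1, so 3 is the smallest positive non-residue mod 1087.

3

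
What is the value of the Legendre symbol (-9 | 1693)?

First reduce: -9 ≡ 1684 (mod 1693).
Pull out 2^2: since 1693 ≡ 5 (mod 8), (2/1693) = -1, so (2/1693)^2 = +1.
Reciprocity: 421 ≡ 1 and 1693 ≡ 1 (mod 4), so (421/1693) = +(1693/421).
Reduce top mod 421: now compute (9/421).
Reciprocity: 9 ≡ 1 and 421 ≡ 1 (mod 4), so (9/421) = +(421/9).
Reduce top mod 9: now compute (7/9).
Reciprocity: 7 ≡ 3 and 9 ≡ 1 (mod 4), so (7/9) = +(9/7).
Reduce top mod 7: now compute (2/7).
Pull out 2: since 7 ≡ 7 (mod 8), (2/7) = +1.
Reached (1/7) = 1. Collecting the sign flips along the way, the symbol is +1.

1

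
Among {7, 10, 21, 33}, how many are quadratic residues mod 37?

(7/37) = +1 → QR.
(10/37) = +1 → QR.
(21/37) = +1 → QR.
(33/37) = +1 → QR.
Total quadratic residues among the 4: 4.

4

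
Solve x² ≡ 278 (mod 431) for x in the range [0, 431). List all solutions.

Since 431 ≡ 3 (mod 4), a square root of 278 is 278^((431+1)/4) = 278^108 mod 431.
Repeated squaring: 278^2≡135, 278^4≡123, 278^8≡44, 278^16≡212, 278^32≡120, 278^64≡177 (mod 431).
278^108 = 278^(64+32+8+4) ≡ 163 (mod 431).
Check: 163² = 26569 ≡ 278 (mod 431). The two roots are 163 and 268.

163, 268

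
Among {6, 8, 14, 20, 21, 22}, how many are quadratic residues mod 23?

2

(6/23) = +1 → QR.
(8/23) = +1 → QR.
(14/23) = -1 → non-residue.
(20/23) = -1 → non-residue.
(21/23) = -1 → non-residue.
(22/23) = -1 → non-residue.
Total quadratic residues among the 6: 2.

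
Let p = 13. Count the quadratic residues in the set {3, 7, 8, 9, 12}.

3

(3/13) = +1 → QR.
(7/13) = -1 → non-residue.
(8/13) = -1 → non-residue.
(9/13) = +1 → QR.
(12/13) = +1 → QR.
Total quadratic residues among the 5: 3.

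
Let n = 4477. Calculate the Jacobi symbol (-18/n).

First reduce: -18 ≡ 4459 (mod 4477).
Reciprocity: 4459 ≡ 3 and 4477 ≡ 1 (mod 4), so (4459/4477) = +(4477/4459).
Reduce top mod 4459: now compute (18/4459).
Pull out 2: since 4459 ≡ 3 (mod 8), (2/4459) = -1.
Reciprocity: 9 ≡ 1 and 4459 ≡ 3 (mod 4), so (9/4459) = +(4459/9).
Reduce top mod 9: now compute (4/9).
Pull out 2^2: since 9 ≡ 1 (mod 8), (2/9) = +1, so (2/9)^2 = +1.
Reached (1/9) = 1. Collecting the sign flips along the way, the symbol is -1.

-1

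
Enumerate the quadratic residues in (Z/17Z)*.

Square k = 1,…,8 (k and 17−k give the same square):
1²=1, 2²=4, 3²=9, 4²=16, 5²≡8, 6²≡2, 7²≡15, 8²≡13 (mod 17).
So the quadratic residues mod 17 are {1, 2, 4, 8, 9, 13, 15, 16}.

1 2 4 8 9 13 15 16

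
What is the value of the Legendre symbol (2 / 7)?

1

Pull out 2: since 7 ≡ 7 (mod 8), (2/7) = +1.
Reached (1/7) = 1. Collecting the sign flips along the way, the symbol is +1.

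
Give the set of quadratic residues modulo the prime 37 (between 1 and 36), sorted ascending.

Square k = 1,…,18 (k and 37−k give the same square):
1²=1, 2²=4, 3²=9, 4²=16, 5²=25, 6²=36, 7²≡12, 8²≡27, 9²≡7, 10²≡26, 11²≡10, 12²≡33, 13²≡21, 14²≡11, 15²≡3, 16²≡34, 17²≡30, 18²≡28 (mod 37).
So the quadratic residues mod 37 are {1, 3, 4, 7, 9, 10, 11, 12, 16, 21, 25, 26, 27, 28, 30, 33, 34, 36}.

1 3 4 7 9 10 11 12 16 21 25 26 27 28 30 33 34 36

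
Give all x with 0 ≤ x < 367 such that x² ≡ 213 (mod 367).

Since 367 ≡ 3 (mod 4), a square root of 213 is 213^((367+1)/4) = 213^92 mod 367.
Repeated squaring: 213^2≡228, 213^4≡237, 213^8≡18, 213^16≡324, 213^32≡14, 213^64≡196 (mod 367).
213^92 = 213^(64+16+8+4) ≡ 41 (mod 367).
Check: 41² = 1681 ≡ 213 (mod 367). The two roots are 41 and 326.

41, 326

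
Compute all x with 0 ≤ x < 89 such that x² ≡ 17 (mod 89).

89 ≡ 1 (mod 4), so we find a root by search.
Trying successive values, 27² = 729 ≡ 17 (mod 89). The other root is 89 − 27 = 62.

27, 62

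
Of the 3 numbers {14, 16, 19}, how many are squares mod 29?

1

(14/29) = -1 → non-residue.
(16/29) = +1 → QR.
(19/29) = -1 → non-residue.
Total quadratic residues among the 3: 1.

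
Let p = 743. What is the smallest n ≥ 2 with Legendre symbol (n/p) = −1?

(2/743) = +1, so 2 is a residue.
(3/743) = +1, so 3 is a residue.
(4/743) = +1, so 4 is a residue.
(5/743) = −1, so 5 is the smallest positive non-residue mod 743.

5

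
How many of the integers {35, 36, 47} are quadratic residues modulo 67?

3

(35/67) = +1 → QR.
(36/67) = +1 → QR.
(47/67) = +1 → QR.
Total quadratic residues among the 3: 3.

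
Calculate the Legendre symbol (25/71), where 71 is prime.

Euler's criterion: (25/71) ≡ 25^35 (mod 71).
25^2 ≡ 57 (mod 71)
25^4 ≡ 54 (mod 71)
25^8 ≡ 5 (mod 71)
25^16 ≡ 25 (mod 71)
25^32 ≡ 57 (mod 71)
25^35 = 25^(32+2+1) ≡ 1 (mod 71).
Result is 1, so (25/71) = 1.

1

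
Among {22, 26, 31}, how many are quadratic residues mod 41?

1

(22/41) = -1 → non-residue.
(26/41) = -1 → non-residue.
(31/41) = +1 → QR.
Total quadratic residues among the 3: 1.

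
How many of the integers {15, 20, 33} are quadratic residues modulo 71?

(15/71) = +1 → QR.
(20/71) = +1 → QR.
(33/71) = -1 → non-residue.
Total quadratic residues among the 3: 2.

2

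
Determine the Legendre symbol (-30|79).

Euler's criterion: (-30/79) ≡ 49^39 (mod 79).
49^2 ≡ 31 (mod 79)
49^4 ≡ 13 (mod 79)
49^8 ≡ 11 (mod 79)
49^16 ≡ 42 (mod 79)
49^32 ≡ 26 (mod 79)
49^39 = 49^(32+4+2+1) ≡ 1 (mod 79).
Result is 1, so (-30/79) = 1.

1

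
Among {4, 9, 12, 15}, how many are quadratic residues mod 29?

2

(4/29) = +1 → QR.
(9/29) = +1 → QR.
(12/29) = -1 → non-residue.
(15/29) = -1 → non-residue.
Total quadratic residues among the 4: 2.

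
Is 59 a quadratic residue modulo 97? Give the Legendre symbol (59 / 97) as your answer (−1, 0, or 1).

-1

Euler's criterion: (59/97) ≡ 59^48 (mod 97).
59^2 ≡ 86 (mod 97)
59^4 ≡ 24 (mod 97)
59^8 ≡ 91 (mod 97)
59^16 ≡ 36 (mod 97)
59^32 ≡ 35 (mod 97)
59^48 = 59^(32+16) ≡ 96 (mod 97).
Result is 96 ≡ −1, so (59/97) = −1.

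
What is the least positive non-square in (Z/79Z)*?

3

(2/79) = +1, so 2 is a residue.
(3/79) = −1, so 3 is the smallest positive non-residue mod 79.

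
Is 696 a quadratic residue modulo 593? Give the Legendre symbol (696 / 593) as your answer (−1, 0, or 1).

Euler's criterion: (696/593) ≡ 103^296 (mod 593).
103^2 ≡ 528 (mod 593)
103^4 ≡ 74 (mod 593)
103^8 ≡ 139 (mod 593)
103^16 ≡ 345 (mod 593)
103^32 ≡ 425 (mod 593)
103^64 ≡ 353 (mod 593)
103^128 ≡ 79 (mod 593)
103^256 ≡ 311 (mod 593)
103^296 = 103^(256+32+8) ≡ 592 (mod 593).
Result is 592 ≡ −1, so (696/593) = −1.

-1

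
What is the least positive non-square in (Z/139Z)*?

(2/139) = −1, so 2 is the smallest positive non-residue mod 139.

2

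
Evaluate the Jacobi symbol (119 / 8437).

-1

Reciprocity: 119 ≡ 3 and 8437 ≡ 1 (mod 4), so (119/8437) = +(8437/119).
Reduce top mod 119: now compute (107/119).
Reciprocity: 107 ≡ 3 and 119 ≡ 3 (mod 4), so (107/119) = −(119/107).
Reduce top mod 107: now compute (12/107).
Pull out 2^2: since 107 ≡ 3 (mod 8), (2/107) = -1, so (2/107)^2 = +1.
Reciprocity: 3 ≡ 3 and 107 ≡ 3 (mod 4), so (3/107) = −(107/3).
Reduce top mod 3: now compute (2/3).
Pull out 2: since 3 ≡ 3 (mod 8), (2/3) = -1.
Reached (1/3) = 1. Collecting the sign flips along the way, the symbol is -1.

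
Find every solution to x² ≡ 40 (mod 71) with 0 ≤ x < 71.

Since 71 ≡ 3 (mod 4), a square root of 40 is 40^((71+1)/4) = 40^18 mod 71.
Repeated squaring: 40^2≡38, 40^4≡24, 40^8≡8, 40^16≡64 (mod 71).
40^18 = 40^(16+2) ≡ 18 (mod 71).
Check: 18² = 324 ≡ 40 (mod 71). The two roots are 18 and 53.

18, 53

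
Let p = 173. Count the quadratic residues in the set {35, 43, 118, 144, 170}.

(35/173) = +1 → QR.
(43/173) = +1 → QR.
(118/173) = +1 → QR.
(144/173) = +1 → QR.
(170/173) = -1 → non-residue.
Total quadratic residues among the 5: 4.

4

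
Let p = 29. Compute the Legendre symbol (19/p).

-1

Reciprocity: 19 ≡ 3 and 29 ≡ 1 (mod 4), so (19/29) = +(29/19).
Reduce top mod 19: now compute (10/19).
Pull out 2: since 19 ≡ 3 (mod 8), (2/19) = -1.
Reciprocity: 5 ≡ 1 and 19 ≡ 3 (mod 4), so (5/19) = +(19/5).
Reduce top mod 5: now compute (4/5).
Pull out 2^2: since 5 ≡ 5 (mod 8), (2/5) = -1, so (2/5)^2 = +1.
Reached (1/5) = 1. Collecting the sign flips along the way, the symbol is -1.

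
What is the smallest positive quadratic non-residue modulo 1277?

2

(2/1277) = −1, so 2 is the smallest positive non-residue mod 1277.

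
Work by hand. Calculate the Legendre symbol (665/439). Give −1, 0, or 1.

1

First reduce: 665 ≡ 226 (mod 439).
Pull out 2: since 439 ≡ 7 (mod 8), (2/439) = +1.
Reciprocity: 113 ≡ 1 and 439 ≡ 3 (mod 4), so (113/439) = +(439/113).
Reduce top mod 113: now compute (100/113).
Pull out 2^2: since 113 ≡ 1 (mod 8), (2/113) = +1, so (2/113)^2 = +1.
Reciprocity: 25 ≡ 1 and 113 ≡ 1 (mod 4), so (25/113) = +(113/25).
Reduce top mod 25: now compute (13/25).
Reciprocity: 13 ≡ 1 and 25 ≡ 1 (mod 4), so (13/25) = +(25/13).
Reduce top mod 13: now compute (12/13).
Pull out 2^2: since 13 ≡ 5 (mod 8), (2/13) = -1, so (2/13)^2 = +1.
Reciprocity: 3 ≡ 3 and 13 ≡ 1 (mod 4), so (3/13) = +(13/3).
Reduce top mod 3: now compute (1/3).
Reached (1/3) = 1. Collecting the sign flips along the way, the symbol is +1.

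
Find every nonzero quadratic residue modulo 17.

1 2 4 8 9 13 15 16

Square k = 1,…,8 (k and 17−k give the same square):
1²=1, 2²=4, 3²=9, 4²=16, 5²≡8, 6²≡2, 7²≡15, 8²≡13 (mod 17).
So the quadratic residues mod 17 are {1, 2, 4, 8, 9, 13, 15, 16}.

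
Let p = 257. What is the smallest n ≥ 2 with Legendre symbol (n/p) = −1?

3

(2/257) = +1, so 2 is a residue.
(3/257) = −1, so 3 is the smallest positive non-residue mod 257.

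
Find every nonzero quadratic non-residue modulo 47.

5 10 11 13 15 19 20 22 23 26 29 30 31 33 35 38 39 40 41 43 44 45 46

Square k = 1,…,23 (k and 47−k give the same square):
1²=1, 2²=4, 3²=9, 4²=16, 5²=25, 6²=36, 7²≡2, 8²≡17, 9²≡34, 10²≡6, 11²≡27, 12²≡3, 13²≡28, 14²≡8, 15²≡37, 16²≡21, 17²≡7, 18²≡42, 19²≡32, 20²≡24, 21²≡18, 22²≡14, 23²≡12 (mod 47).
The residues are {1, 2, 3, 4, 6, 7, 8, 9, 12, 14, 16, 17, 18, 21, 24, 25, 27, 28, 32, 34, 36, 37, 42}; the non-residues are the remaining 23 nonzero classes.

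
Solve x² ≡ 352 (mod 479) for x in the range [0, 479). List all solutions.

Since 479 ≡ 3 (mod 4), a square root of 352 is 352^((479+1)/4) = 352^120 mod 479.
Repeated squaring: 352^2≡322, 352^4≡220, 352^8≡21, 352^16≡441, 352^32≡7, 352^64≡49 (mod 479).
352^120 = 352^(64+32+16+8) ≡ 274 (mod 479).
Check: 274² = 75076 ≡ 352 (mod 479). The two roots are 205 and 274.

205, 274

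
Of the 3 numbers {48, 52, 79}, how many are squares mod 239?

1

(48/239) = +1 → QR.
(52/239) = -1 → non-residue.
(79/239) = -1 → non-residue.
Total quadratic residues among the 3: 1.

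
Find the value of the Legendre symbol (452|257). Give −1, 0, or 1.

1

First reduce: 452 ≡ 195 (mod 257).
Reciprocity: 195 ≡ 3 and 257 ≡ 1 (mod 4), so (195/257) = +(257/195).
Reduce top mod 195: now compute (62/195).
Pull out 2: since 195 ≡ 3 (mod 8), (2/195) = -1.
Reciprocity: 31 ≡ 3 and 195 ≡ 3 (mod 4), so (31/195) = −(195/31).
Reduce top mod 31: now compute (9/31).
Reciprocity: 9 ≡ 1 and 31 ≡ 3 (mod 4), so (9/31) = +(31/9).
Reduce top mod 9: now compute (4/9).
Pull out 2^2: since 9 ≡ 1 (mod 8), (2/9) = +1, so (2/9)^2 = +1.
Reached (1/9) = 1. Collecting the sign flips along the way, the symbol is +1.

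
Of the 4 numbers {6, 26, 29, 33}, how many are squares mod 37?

(6/37) = -1 → non-residue.
(26/37) = +1 → QR.
(29/37) = -1 → non-residue.
(33/37) = +1 → QR.
Total quadratic residues among the 4: 2.

2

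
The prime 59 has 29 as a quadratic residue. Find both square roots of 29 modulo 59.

Since 59 ≡ 3 (mod 4), a square root of 29 is 29^((59+1)/4) = 29^15 mod 59.
Repeated squaring: 29^2≡15, 29^4≡48, 29^8≡3 (mod 59).
29^15 = 29^(8+4+2+1) ≡ 41 (mod 59).
Check: 41² = 1681 ≡ 29 (mod 59). The two roots are 18 and 41.

18, 41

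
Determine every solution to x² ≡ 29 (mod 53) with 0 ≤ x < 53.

20, 33

53 ≡ 1 (mod 4), so we find a root by search.
Trying successive values, 20² = 400 ≡ 29 (mod 53). The other root is 53 − 20 = 33.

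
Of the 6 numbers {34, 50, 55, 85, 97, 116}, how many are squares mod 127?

(34/127) = +1 → QR.
(50/127) = +1 → QR.
(55/127) = -1 → non-residue.
(85/127) = -1 → non-residue.
(97/127) = -1 → non-residue.
(116/127) = -1 → non-residue.
Total quadratic residues among the 6: 2.

2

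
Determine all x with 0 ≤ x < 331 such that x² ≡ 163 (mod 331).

34, 297

Since 331 ≡ 3 (mod 4), a square root of 163 is 163^((331+1)/4) = 163^83 mod 331.
Repeated squaring: 163^2≡89, 163^4≡308, 163^8≡198, 163^16≡146, 163^32≡132, 163^64≡212 (mod 331).
163^83 = 163^(64+16+2+1) ≡ 297 (mod 331).
Check: 297² = 88209 ≡ 163 (mod 331). The two roots are 34 and 297.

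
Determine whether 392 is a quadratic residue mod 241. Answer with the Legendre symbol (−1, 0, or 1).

Euler's criterion: (392/241) ≡ 151^120 (mod 241).
151^2 ≡ 147 (mod 241)
151^4 ≡ 160 (mod 241)
151^8 ≡ 54 (mod 241)
151^16 ≡ 24 (mod 241)
151^32 ≡ 94 (mod 241)
151^64 ≡ 160 (mod 241)
151^120 = 151^(64+32+16+8) ≡ 1 (mod 241).
Result is 1, so (392/241) = 1.

1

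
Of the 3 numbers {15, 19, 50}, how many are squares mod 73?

(15/73) = -1 → non-residue.
(19/73) = +1 → QR.
(50/73) = +1 → QR.
Total quadratic residues among the 3: 2.

2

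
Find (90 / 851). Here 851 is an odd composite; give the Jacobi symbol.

Pull out 2: since 851 ≡ 3 (mod 8), (2/851) = -1.
Reciprocity: 45 ≡ 1 and 851 ≡ 3 (mod 4), so (45/851) = +(851/45).
Reduce top mod 45: now compute (41/45).
Reciprocity: 41 ≡ 1 and 45 ≡ 1 (mod 4), so (41/45) = +(45/41).
Reduce top mod 41: now compute (4/41).
Pull out 2^2: since 41 ≡ 1 (mod 8), (2/41) = +1, so (2/41)^2 = +1.
Reached (1/41) = 1. Collecting the sign flips along the way, the symbol is -1.

-1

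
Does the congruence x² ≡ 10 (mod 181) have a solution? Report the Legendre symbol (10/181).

Euler's criterion: (10/181) ≡ 10^90 (mod 181).
10^2 ≡ 100 (mod 181)
10^4 ≡ 45 (mod 181)
10^8 ≡ 34 (mod 181)
10^16 ≡ 70 (mod 181)
10^32 ≡ 13 (mod 181)
10^64 ≡ 169 (mod 181)
10^90 = 10^(64+16+8+2) ≡ 180 (mod 181).
Result is 180 ≡ −1, so (10/181) = −1.

-1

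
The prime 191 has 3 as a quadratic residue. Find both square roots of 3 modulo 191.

24, 167

Since 191 ≡ 3 (mod 4), a square root of 3 is 3^((191+1)/4) = 3^48 mod 191.
Repeated squaring: 3^2≡9, 3^4≡81, 3^8≡67, 3^16≡96, 3^32≡48 (mod 191).
3^48 = 3^(32+16) ≡ 24 (mod 191).
Check: 24² = 576 ≡ 3 (mod 191). The two roots are 24 and 167.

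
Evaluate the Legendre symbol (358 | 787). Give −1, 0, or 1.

Euler's criterion: (358/787) ≡ 358^393 (mod 787).
358^2 ≡ 670 (mod 787)
358^4 ≡ 310 (mod 787)
358^8 ≡ 86 (mod 787)
358^16 ≡ 313 (mod 787)
358^32 ≡ 381 (mod 787)
358^64 ≡ 353 (mod 787)
358^128 ≡ 263 (mod 787)
358^256 ≡ 700 (mod 787)
358^393 = 358^(256+128+8+1) ≡ 786 (mod 787).
Result is 786 ≡ −1, so (358/787) = −1.

-1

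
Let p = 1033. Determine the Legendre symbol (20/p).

-1

Pull out 2^2: since 1033 ≡ 1 (mod 8), (2/1033) = +1, so (2/1033)^2 = +1.
Reciprocity: 5 ≡ 1 and 1033 ≡ 1 (mod 4), so (5/1033) = +(1033/5).
Reduce top mod 5: now compute (3/5).
Reciprocity: 3 ≡ 3 and 5 ≡ 1 (mod 4), so (3/5) = +(5/3).
Reduce top mod 3: now compute (2/3).
Pull out 2: since 3 ≡ 3 (mod 8), (2/3) = -1.
Reached (1/3) = 1. Collecting the sign flips along the way, the symbol is -1.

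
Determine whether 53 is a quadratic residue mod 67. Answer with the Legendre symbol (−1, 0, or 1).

-1

Reciprocity: 53 ≡ 1 and 67 ≡ 3 (mod 4), so (53/67) = +(67/53).
Reduce top mod 53: now compute (14/53).
Pull out 2: since 53 ≡ 5 (mod 8), (2/53) = -1.
Reciprocity: 7 ≡ 3 and 53 ≡ 1 (mod 4), so (7/53) = +(53/7).
Reduce top mod 7: now compute (4/7).
Pull out 2^2: since 7 ≡ 7 (mod 8), (2/7) = +1, so (2/7)^2 = +1.
Reached (1/7) = 1. Collecting the sign flips along the way, the symbol is -1.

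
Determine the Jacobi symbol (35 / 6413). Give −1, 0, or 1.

-1

Reciprocity: 35 ≡ 3 and 6413 ≡ 1 (mod 4), so (35/6413) = +(6413/35).
Reduce top mod 35: now compute (8/35).
Pull out 2^3: since 35 ≡ 3 (mod 8), (2/35) = -1, so (2/35)^3 = -1.
Reached (1/35) = 1. Collecting the sign flips along the way, the symbol is -1.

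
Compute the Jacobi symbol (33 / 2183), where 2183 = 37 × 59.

Reciprocity: 33 ≡ 1 and 2183 ≡ 3 (mod 4), so (33/2183) = +(2183/33).
Reduce top mod 33: now compute (5/33).
Reciprocity: 5 ≡ 1 and 33 ≡ 1 (mod 4), so (5/33) = +(33/5).
Reduce top mod 5: now compute (3/5).
Reciprocity: 3 ≡ 3 and 5 ≡ 1 (mod 4), so (3/5) = +(5/3).
Reduce top mod 3: now compute (2/3).
Pull out 2: since 3 ≡ 3 (mod 8), (2/3) = -1.
Reached (1/3) = 1. Collecting the sign flips along the way, the symbol is -1.

-1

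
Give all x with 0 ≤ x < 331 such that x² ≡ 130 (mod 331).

46, 285

Since 331 ≡ 3 (mod 4), a square root of 130 is 130^((331+1)/4) = 130^83 mod 331.
Repeated squaring: 130^2≡19, 130^4≡30, 130^8≡238, 130^16≡43, 130^32≡194, 130^64≡233 (mod 331).
130^83 = 130^(64+16+2+1) ≡ 46 (mod 331).
Check: 46² = 2116 ≡ 130 (mod 331). The two roots are 46 and 285.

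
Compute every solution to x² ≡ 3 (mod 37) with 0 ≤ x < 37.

15, 22

37 ≡ 1 (mod 4), so we find a root by search.
Trying successive values, 15² = 225 ≡ 3 (mod 37). The other root is 37 − 15 = 22.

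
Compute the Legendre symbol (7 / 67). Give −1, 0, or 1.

-1

Reciprocity: 7 ≡ 3 and 67 ≡ 3 (mod 4), so (7/67) = −(67/7).
Reduce top mod 7: now compute (4/7).
Pull out 2^2: since 7 ≡ 7 (mod 8), (2/7) = +1, so (2/7)^2 = +1.
Reached (1/7) = 1. Collecting the sign flips along the way, the symbol is -1.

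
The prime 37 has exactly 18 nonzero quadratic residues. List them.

Square k = 1,…,18 (k and 37−k give the same square):
1²=1, 2²=4, 3²=9, 4²=16, 5²=25, 6²=36, 7²≡12, 8²≡27, 9²≡7, 10²≡26, 11²≡10, 12²≡33, 13²≡21, 14²≡11, 15²≡3, 16²≡34, 17²≡30, 18²≡28 (mod 37).
So the quadratic residues mod 37 are {1, 3, 4, 7, 9, 10, 11, 12, 16, 21, 25, 26, 27, 28, 30, 33, 34, 36}.

1,3,4,7,9,10,11,12,16,21,25,26,27,28,30,33,34,36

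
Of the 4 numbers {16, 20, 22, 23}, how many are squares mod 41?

(16/41) = +1 → QR.
(20/41) = +1 → QR.
(22/41) = -1 → non-residue.
(23/41) = +1 → QR.
Total quadratic residues among the 4: 3.

3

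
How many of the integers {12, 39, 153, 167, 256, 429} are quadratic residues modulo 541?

3

(12/541) = +1 → QR.
(39/541) = -1 → non-residue.
(153/541) = -1 → non-residue.
(167/541) = -1 → non-residue.
(256/541) = +1 → QR.
(429/541) = +1 → QR.
Total quadratic residues among the 6: 3.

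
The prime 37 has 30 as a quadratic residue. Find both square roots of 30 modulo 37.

37 ≡ 1 (mod 4), so we find a root by search.
Trying successive values, 17² = 289 ≡ 30 (mod 37). The other root is 37 − 17 = 20.

17, 20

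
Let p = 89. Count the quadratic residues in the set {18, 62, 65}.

(18/89) = +1 → QR.
(62/89) = -1 → non-residue.
(65/89) = -1 → non-residue.
Total quadratic residues among the 3: 1.

1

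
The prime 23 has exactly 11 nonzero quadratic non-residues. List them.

5,7,10,11,14,15,17,19,20,21,22

Square k = 1,…,11 (k and 23−k give the same square):
1²=1, 2²=4, 3²=9, 4²=16, 5²≡2, 6²≡13, 7²≡3, 8²≡18, 9²≡12, 10²≡8, 11²≡6 (mod 23).
The residues are {1, 2, 3, 4, 6, 8, 9, 12, 13, 16, 18}; the non-residues are the remaining 11 nonzero classes.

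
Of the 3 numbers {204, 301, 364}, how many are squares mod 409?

(204/409) = +1 → QR.
(301/409) = +1 → QR.
(364/409) = +1 → QR.
Total quadratic residues among the 3: 3.

3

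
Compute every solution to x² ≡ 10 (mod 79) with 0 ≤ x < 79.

22, 57

Since 79 ≡ 3 (mod 4), a square root of 10 is 10^((79+1)/4) = 10^20 mod 79.
Repeated squaring: 10^2≡21, 10^4≡46, 10^8≡62, 10^16≡52 (mod 79).
10^20 = 10^(16+4) ≡ 22 (mod 79).
Check: 22² = 484 ≡ 10 (mod 79). The two roots are 22 and 57.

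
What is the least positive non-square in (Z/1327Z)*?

3

(2/1327) = +1, so 2 is a residue.
(3/1327) = −1, so 3 is the smallest positive non-residue mod 1327.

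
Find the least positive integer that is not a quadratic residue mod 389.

(2/389) = −1, so 2 is the smallest positive non-residue mod 389.

2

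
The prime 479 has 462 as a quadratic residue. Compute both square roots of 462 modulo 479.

Since 479 ≡ 3 (mod 4), a square root of 462 is 462^((479+1)/4) = 462^120 mod 479.
Repeated squaring: 462^2≡289, 462^4≡175, 462^8≡448, 462^16≡3, 462^32≡9, 462^64≡81 (mod 479).
462^120 = 462^(64+32+16+8) ≡ 221 (mod 479).
Check: 221² = 48841 ≡ 462 (mod 479). The two roots are 221 and 258.

221, 258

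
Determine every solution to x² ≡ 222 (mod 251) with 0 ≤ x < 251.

67, 184

Since 251 ≡ 3 (mod 4), a square root of 222 is 222^((251+1)/4) = 222^63 mod 251.
Repeated squaring: 222^2≡88, 222^4≡214, 222^8≡114, 222^16≡195, 222^32≡124 (mod 251).
222^63 = 222^(32+16+8+4+2+1) ≡ 67 (mod 251).
Check: 67² = 4489 ≡ 222 (mod 251). The two roots are 67 and 184.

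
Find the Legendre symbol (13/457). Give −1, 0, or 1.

-1

Reciprocity: 13 ≡ 1 and 457 ≡ 1 (mod 4), so (13/457) = +(457/13).
Reduce top mod 13: now compute (2/13).
Pull out 2: since 13 ≡ 5 (mod 8), (2/13) = -1.
Reached (1/13) = 1. Collecting the sign flips along the way, the symbol is -1.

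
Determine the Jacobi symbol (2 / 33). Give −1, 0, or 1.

1

Pull out 2: since 33 ≡ 1 (mod 8), (2/33) = +1.
Reached (1/33) = 1. Collecting the sign flips along the way, the symbol is +1.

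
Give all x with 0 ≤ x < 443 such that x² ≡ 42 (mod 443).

186, 257

Since 443 ≡ 3 (mod 4), a square root of 42 is 42^((443+1)/4) = 42^111 mod 443.
Repeated squaring: 42^2≡435, 42^4≡64, 42^8≡109, 42^16≡363, 42^32≡198, 42^64≡220 (mod 443).
42^111 = 42^(64+32+8+4+2+1) ≡ 186 (mod 443).
Check: 186² = 34596 ≡ 42 (mod 443). The two roots are 186 and 257.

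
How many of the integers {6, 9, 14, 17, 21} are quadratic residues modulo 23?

2

(6/23) = +1 → QR.
(9/23) = +1 → QR.
(14/23) = -1 → non-residue.
(17/23) = -1 → non-residue.
(21/23) = -1 → non-residue.
Total quadratic residues among the 5: 2.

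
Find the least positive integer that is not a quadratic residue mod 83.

(2/83) = −1, so 2 is the smallest positive non-residue mod 83.

2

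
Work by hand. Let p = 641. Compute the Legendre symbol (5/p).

Reciprocity: 5 ≡ 1 and 641 ≡ 1 (mod 4), so (5/641) = +(641/5).
Reduce top mod 5: now compute (1/5).
Reached (1/5) = 1. Collecting the sign flips along the way, the symbol is +1.

1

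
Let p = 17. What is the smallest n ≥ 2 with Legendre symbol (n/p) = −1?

3

(2/17) = +1, so 2 is a residue.
(3/17) = −1, so 3 is the smallest positive non-residue mod 17.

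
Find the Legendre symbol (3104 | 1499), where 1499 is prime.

-1

First reduce: 3104 ≡ 106 (mod 1499).
Pull out 2: since 1499 ≡ 3 (mod 8), (2/1499) = -1.
Reciprocity: 53 ≡ 1 and 1499 ≡ 3 (mod 4), so (53/1499) = +(1499/53).
Reduce top mod 53: now compute (15/53).
Reciprocity: 15 ≡ 3 and 53 ≡ 1 (mod 4), so (15/53) = +(53/15).
Reduce top mod 15: now compute (8/15).
Pull out 2^3: since 15 ≡ 7 (mod 8), (2/15) = +1, so (2/15)^3 = +1.
Reached (1/15) = 1. Collecting the sign flips along the way, the symbol is -1.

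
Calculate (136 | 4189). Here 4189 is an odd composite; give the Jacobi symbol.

Pull out 2^3: since 4189 ≡ 5 (mod 8), (2/4189) = -1, so (2/4189)^3 = -1.
Reciprocity: 17 ≡ 1 and 4189 ≡ 1 (mod 4), so (17/4189) = +(4189/17).
Reduce top mod 17: now compute (7/17).
Reciprocity: 7 ≡ 3 and 17 ≡ 1 (mod 4), so (7/17) = +(17/7).
Reduce top mod 7: now compute (3/7).
Reciprocity: 3 ≡ 3 and 7 ≡ 3 (mod 4), so (3/7) = −(7/3).
Reduce top mod 3: now compute (1/3).
Reached (1/3) = 1. Collecting the sign flips along the way, the symbol is +1.

1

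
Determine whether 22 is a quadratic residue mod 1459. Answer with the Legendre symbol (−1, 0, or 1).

Pull out 2: since 1459 ≡ 3 (mod 8), (2/1459) = -1.
Reciprocity: 11 ≡ 3 and 1459 ≡ 3 (mod 4), so (11/1459) = −(1459/11).
Reduce top mod 11: now compute (7/11).
Reciprocity: 7 ≡ 3 and 11 ≡ 3 (mod 4), so (7/11) = −(11/7).
Reduce top mod 7: now compute (4/7).
Pull out 2^2: since 7 ≡ 7 (mod 8), (2/7) = +1, so (2/7)^2 = +1.
Reached (1/7) = 1. Collecting the sign flips along the way, the symbol is -1.

-1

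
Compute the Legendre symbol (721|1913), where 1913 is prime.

Reciprocity: 721 ≡ 1 and 1913 ≡ 1 (mod 4), so (721/1913) = +(1913/721).
Reduce top mod 721: now compute (471/721).
Reciprocity: 471 ≡ 3 and 721 ≡ 1 (mod 4), so (471/721) = +(721/471).
Reduce top mod 471: now compute (250/471).
Pull out 2: since 471 ≡ 7 (mod 8), (2/471) = +1.
Reciprocity: 125 ≡ 1 and 471 ≡ 3 (mod 4), so (125/471) = +(471/125).
Reduce top mod 125: now compute (96/125).
Pull out 2^5: since 125 ≡ 5 (mod 8), (2/125) = -1, so (2/125)^5 = -1.
Reciprocity: 3 ≡ 3 and 125 ≡ 1 (mod 4), so (3/125) = +(125/3).
Reduce top mod 3: now compute (2/3).
Pull out 2: since 3 ≡ 3 (mod 8), (2/3) = -1.
Reached (1/3) = 1. Collecting the sign flips along the way, the symbol is +1.

1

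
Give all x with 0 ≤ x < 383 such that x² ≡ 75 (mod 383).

Since 383 ≡ 3 (mod 4), a square root of 75 is 75^((383+1)/4) = 75^96 mod 383.
Repeated squaring: 75^2≡263, 75^4≡229, 75^8≡353, 75^16≡134, 75^32≡338, 75^64≡110 (mod 383).
75^96 = 75^(64+32) ≡ 29 (mod 383).
Check: 29² = 841 ≡ 75 (mod 383). The two roots are 29 and 354.

29, 354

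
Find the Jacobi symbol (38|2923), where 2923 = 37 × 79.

1

Pull out 2: since 2923 ≡ 3 (mod 8), (2/2923) = -1.
Reciprocity: 19 ≡ 3 and 2923 ≡ 3 (mod 4), so (19/2923) = −(2923/19).
Reduce top mod 19: now compute (16/19).
Pull out 2^4: since 19 ≡ 3 (mod 8), (2/19) = -1, so (2/19)^4 = +1.
Reached (1/19) = 1. Collecting the sign flips along the way, the symbol is +1.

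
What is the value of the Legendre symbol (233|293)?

Reciprocity: 233 ≡ 1 and 293 ≡ 1 (mod 4), so (233/293) = +(293/233).
Reduce top mod 233: now compute (60/233).
Pull out 2^2: since 233 ≡ 1 (mod 8), (2/233) = +1, so (2/233)^2 = +1.
Reciprocity: 15 ≡ 3 and 233 ≡ 1 (mod 4), so (15/233) = +(233/15).
Reduce top mod 15: now compute (8/15).
Pull out 2^3: since 15 ≡ 7 (mod 8), (2/15) = +1, so (2/15)^3 = +1.
Reached (1/15) = 1. Collecting the sign flips along the way, the symbol is +1.

1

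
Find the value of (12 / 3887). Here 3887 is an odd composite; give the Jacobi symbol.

Pull out 2^2: since 3887 ≡ 7 (mod 8), (2/3887) = +1, so (2/3887)^2 = +1.
Reciprocity: 3 ≡ 3 and 3887 ≡ 3 (mod 4), so (3/3887) = −(3887/3).
Reduce top mod 3: now compute (2/3).
Pull out 2: since 3 ≡ 3 (mod 8), (2/3) = -1.
Reached (1/3) = 1. Collecting the sign flips along the way, the symbol is +1.

1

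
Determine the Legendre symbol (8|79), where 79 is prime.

Pull out 2^3: since 79 ≡ 7 (mod 8), (2/79) = +1, so (2/79)^3 = +1.
Reached (1/79) = 1. Collecting the sign flips along the way, the symbol is +1.

1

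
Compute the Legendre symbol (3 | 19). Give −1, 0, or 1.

-1

Reciprocity: 3 ≡ 3 and 19 ≡ 3 (mod 4), so (3/19) = −(19/3).
Reduce top mod 3: now compute (1/3).
Reached (1/3) = 1. Collecting the sign flips along the way, the symbol is -1.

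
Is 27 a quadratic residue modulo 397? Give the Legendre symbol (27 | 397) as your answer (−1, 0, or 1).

Reciprocity: 27 ≡ 3 and 397 ≡ 1 (mod 4), so (27/397) = +(397/27).
Reduce top mod 27: now compute (19/27).
Reciprocity: 19 ≡ 3 and 27 ≡ 3 (mod 4), so (19/27) = −(27/19).
Reduce top mod 19: now compute (8/19).
Pull out 2^3: since 19 ≡ 3 (mod 8), (2/19) = -1, so (2/19)^3 = -1.
Reached (1/19) = 1. Collecting the sign flips along the way, the symbol is +1.

1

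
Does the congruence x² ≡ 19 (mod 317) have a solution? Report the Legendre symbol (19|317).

-1

Reciprocity: 19 ≡ 3 and 317 ≡ 1 (mod 4), so (19/317) = +(317/19).
Reduce top mod 19: now compute (13/19).
Reciprocity: 13 ≡ 1 and 19 ≡ 3 (mod 4), so (13/19) = +(19/13).
Reduce top mod 13: now compute (6/13).
Pull out 2: since 13 ≡ 5 (mod 8), (2/13) = -1.
Reciprocity: 3 ≡ 3 and 13 ≡ 1 (mod 4), so (3/13) = +(13/3).
Reduce top mod 3: now compute (1/3).
Reached (1/3) = 1. Collecting the sign flips along the way, the symbol is -1.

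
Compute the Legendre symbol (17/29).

-1

Reciprocity: 17 ≡ 1 and 29 ≡ 1 (mod 4), so (17/29) = +(29/17).
Reduce top mod 17: now compute (12/17).
Pull out 2^2: since 17 ≡ 1 (mod 8), (2/17) = +1, so (2/17)^2 = +1.
Reciprocity: 3 ≡ 3 and 17 ≡ 1 (mod 4), so (3/17) = +(17/3).
Reduce top mod 3: now compute (2/3).
Pull out 2: since 3 ≡ 3 (mod 8), (2/3) = -1.
Reached (1/3) = 1. Collecting the sign flips along the way, the symbol is -1.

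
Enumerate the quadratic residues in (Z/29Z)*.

1, 4, 5, 6, 7, 9, 13, 16, 20, 22, 23, 24, 25, 28

Square k = 1,…,14 (k and 29−k give the same square):
1²=1, 2²=4, 3²=9, 4²=16, 5²=25, 6²≡7, 7²≡20, 8²≡6, 9²≡23, 10²≡13, 11²≡5, 12²≡28, 13²≡24, 14²≡22 (mod 29).
So the quadratic residues mod 29 are {1, 4, 5, 6, 7, 9, 13, 16, 20, 22, 23, 24, 25, 28}.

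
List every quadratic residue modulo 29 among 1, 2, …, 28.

1 4 5 6 7 9 13 16 20 22 23 24 25 28

Square k = 1,…,14 (k and 29−k give the same square):
1²=1, 2²=4, 3²=9, 4²=16, 5²=25, 6²≡7, 7²≡20, 8²≡6, 9²≡23, 10²≡13, 11²≡5, 12²≡28, 13²≡24, 14²≡22 (mod 29).
So the quadratic residues mod 29 are {1, 4, 5, 6, 7, 9, 13, 16, 20, 22, 23, 24, 25, 28}.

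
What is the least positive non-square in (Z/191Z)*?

(2/191) = +1, so 2 is a residue.
(3/191) = +1, so 3 is a residue.
(4/191) = +1, so 4 is a residue.
(5/191) = +1, so 5 is a residue.
(6/191) = +1, so 6 is a residue.
(7/191) = −1, so 7 is the smallest positive non-residue mod 191.

7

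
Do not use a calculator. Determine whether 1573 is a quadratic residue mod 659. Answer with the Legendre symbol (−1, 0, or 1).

First reduce: 1573 ≡ 255 (mod 659).
Reciprocity: 255 ≡ 3 and 659 ≡ 3 (mod 4), so (255/659) = −(659/255).
Reduce top mod 255: now compute (149/255).
Reciprocity: 149 ≡ 1 and 255 ≡ 3 (mod 4), so (149/255) = +(255/149).
Reduce top mod 149: now compute (106/149).
Pull out 2: since 149 ≡ 5 (mod 8), (2/149) = -1.
Reciprocity: 53 ≡ 1 and 149 ≡ 1 (mod 4), so (53/149) = +(149/53).
Reduce top mod 53: now compute (43/53).
Reciprocity: 43 ≡ 3 and 53 ≡ 1 (mod 4), so (43/53) = +(53/43).
Reduce top mod 43: now compute (10/43).
Pull out 2: since 43 ≡ 3 (mod 8), (2/43) = -1.
Reciprocity: 5 ≡ 1 and 43 ≡ 3 (mod 4), so (5/43) = +(43/5).
Reduce top mod 5: now compute (3/5).
Reciprocity: 3 ≡ 3 and 5 ≡ 1 (mod 4), so (3/5) = +(5/3).
Reduce top mod 3: now compute (2/3).
Pull out 2: since 3 ≡ 3 (mod 8), (2/3) = -1.
Reached (1/3) = 1. Collecting the sign flips along the way, the symbol is +1.

1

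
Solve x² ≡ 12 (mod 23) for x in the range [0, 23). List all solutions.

Since 23 ≡ 3 (mod 4), a square root of 12 is 12^((23+1)/4) = 12^6 mod 23.
Repeated squaring: 12^2≡6, 12^4≡13 (mod 23).
12^6 = 12^(4+2) ≡ 9 (mod 23).
Check: 9² = 81 ≡ 12 (mod 23). The two roots are 9 and 14.

9, 14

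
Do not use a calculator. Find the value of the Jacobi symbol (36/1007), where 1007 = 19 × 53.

1

Pull out 2^2: since 1007 ≡ 7 (mod 8), (2/1007) = +1, so (2/1007)^2 = +1.
Reciprocity: 9 ≡ 1 and 1007 ≡ 3 (mod 4), so (9/1007) = +(1007/9).
Reduce top mod 9: now compute (8/9).
Pull out 2^3: since 9 ≡ 1 (mod 8), (2/9) = +1, so (2/9)^3 = +1.
Reached (1/9) = 1. Collecting the sign flips along the way, the symbol is +1.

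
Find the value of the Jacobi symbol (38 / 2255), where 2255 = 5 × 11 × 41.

Pull out 2: since 2255 ≡ 7 (mod 8), (2/2255) = +1.
Reciprocity: 19 ≡ 3 and 2255 ≡ 3 (mod 4), so (19/2255) = −(2255/19).
Reduce top mod 19: now compute (13/19).
Reciprocity: 13 ≡ 1 and 19 ≡ 3 (mod 4), so (13/19) = +(19/13).
Reduce top mod 13: now compute (6/13).
Pull out 2: since 13 ≡ 5 (mod 8), (2/13) = -1.
Reciprocity: 3 ≡ 3 and 13 ≡ 1 (mod 4), so (3/13) = +(13/3).
Reduce top mod 3: now compute (1/3).
Reached (1/3) = 1. Collecting the sign flips along the way, the symbol is +1.

1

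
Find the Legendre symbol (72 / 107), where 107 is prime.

-1

Pull out 2^3: since 107 ≡ 3 (mod 8), (2/107) = -1, so (2/107)^3 = -1.
Reciprocity: 9 ≡ 1 and 107 ≡ 3 (mod 4), so (9/107) = +(107/9).
Reduce top mod 9: now compute (8/9).
Pull out 2^3: since 9 ≡ 1 (mod 8), (2/9) = +1, so (2/9)^3 = +1.
Reached (1/9) = 1. Collecting the sign flips along the way, the symbol is -1.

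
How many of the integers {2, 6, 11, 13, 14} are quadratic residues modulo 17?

2

(2/17) = +1 → QR.
(6/17) = -1 → non-residue.
(11/17) = -1 → non-residue.
(13/17) = +1 → QR.
(14/17) = -1 → non-residue.
Total quadratic residues among the 5: 2.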